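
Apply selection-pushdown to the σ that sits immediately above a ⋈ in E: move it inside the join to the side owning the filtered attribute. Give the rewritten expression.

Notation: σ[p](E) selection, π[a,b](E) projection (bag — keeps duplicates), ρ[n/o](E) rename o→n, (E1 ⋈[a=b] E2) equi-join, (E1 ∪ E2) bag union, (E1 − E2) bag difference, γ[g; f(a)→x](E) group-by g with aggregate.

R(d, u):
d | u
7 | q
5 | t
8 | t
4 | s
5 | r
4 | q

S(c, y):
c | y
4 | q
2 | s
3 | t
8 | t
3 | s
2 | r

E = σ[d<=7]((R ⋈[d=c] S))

σ filters on d, owned by the left side.
E' = (σ[d<=7](R) ⋈[d=c] S)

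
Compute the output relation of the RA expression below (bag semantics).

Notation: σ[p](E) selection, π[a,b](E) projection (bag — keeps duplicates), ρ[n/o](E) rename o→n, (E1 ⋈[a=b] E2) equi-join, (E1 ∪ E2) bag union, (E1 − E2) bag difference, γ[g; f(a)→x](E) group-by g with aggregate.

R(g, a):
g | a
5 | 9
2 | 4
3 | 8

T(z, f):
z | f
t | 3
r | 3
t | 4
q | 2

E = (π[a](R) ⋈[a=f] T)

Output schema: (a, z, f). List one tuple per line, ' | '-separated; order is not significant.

Row counts bottom-up:
  R → 3
  π[a](R) → 3
  T → 4
  (π[a](R) ⋈[a=f] T) → 1

== RESULT ==
a | z | f
4 | t | 4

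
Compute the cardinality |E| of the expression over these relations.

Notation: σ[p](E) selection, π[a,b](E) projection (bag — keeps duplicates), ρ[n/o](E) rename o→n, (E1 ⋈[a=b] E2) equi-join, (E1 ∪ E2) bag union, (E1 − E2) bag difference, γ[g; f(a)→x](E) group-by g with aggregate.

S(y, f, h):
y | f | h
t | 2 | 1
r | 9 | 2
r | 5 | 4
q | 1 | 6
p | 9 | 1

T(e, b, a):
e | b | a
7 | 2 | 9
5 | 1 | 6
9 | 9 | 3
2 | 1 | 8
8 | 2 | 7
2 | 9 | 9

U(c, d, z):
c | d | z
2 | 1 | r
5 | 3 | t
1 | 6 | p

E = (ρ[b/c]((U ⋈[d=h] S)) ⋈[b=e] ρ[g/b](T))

Stepwise |·|:
  U → 3
  S → 5
  (U ⋈[d=h] S) → 3
  ρ[b/c]((U ⋈[d=h] S)) → 3
  T → 6
  ρ[g/b](T) → 6
  (ρ[b/c]((U ⋈[d=h] S)) ⋈[b=e] ρ[g/b](T)) → 4

|E| = 4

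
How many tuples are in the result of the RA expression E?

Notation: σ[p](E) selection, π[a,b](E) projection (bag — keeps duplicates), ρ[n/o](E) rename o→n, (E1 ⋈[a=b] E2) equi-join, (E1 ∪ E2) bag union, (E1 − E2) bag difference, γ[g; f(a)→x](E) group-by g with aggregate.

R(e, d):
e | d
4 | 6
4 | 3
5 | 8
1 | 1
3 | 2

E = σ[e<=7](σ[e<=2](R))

Subexpression sizes:
  R → 5
  σ[e<=2](R) → 1
  σ[e<=7](σ[e<=2](R)) → 1

|E| = 1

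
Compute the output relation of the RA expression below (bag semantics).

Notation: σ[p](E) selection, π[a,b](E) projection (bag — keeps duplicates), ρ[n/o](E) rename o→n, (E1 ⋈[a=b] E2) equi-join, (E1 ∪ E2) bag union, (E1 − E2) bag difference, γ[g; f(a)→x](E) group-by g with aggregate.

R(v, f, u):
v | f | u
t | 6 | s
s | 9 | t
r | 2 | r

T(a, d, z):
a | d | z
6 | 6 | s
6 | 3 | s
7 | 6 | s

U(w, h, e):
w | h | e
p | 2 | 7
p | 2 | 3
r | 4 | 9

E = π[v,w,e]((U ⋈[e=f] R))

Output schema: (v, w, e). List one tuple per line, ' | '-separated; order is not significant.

Subexpression sizes:
  U → 3
  R → 3
  (U ⋈[e=f] R) → 1
  π[v,w,e]((U ⋈[e=f] R)) → 1

== RESULT ==
v | w | e
s | r | 9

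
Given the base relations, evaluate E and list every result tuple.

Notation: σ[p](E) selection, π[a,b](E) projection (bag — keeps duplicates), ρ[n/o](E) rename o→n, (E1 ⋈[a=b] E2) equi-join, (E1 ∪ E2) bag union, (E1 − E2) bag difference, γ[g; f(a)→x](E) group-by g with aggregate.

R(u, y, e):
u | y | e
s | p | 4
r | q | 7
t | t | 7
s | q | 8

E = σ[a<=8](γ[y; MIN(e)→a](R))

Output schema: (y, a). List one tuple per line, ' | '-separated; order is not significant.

Per-node cardinality:
  R → 4
  γ[y; MIN(e)→a](R) → 3
  σ[a<=8](γ[y; MIN(e)→a](R)) → 3

== RESULT ==
y | a
p | 4
q | 7
t | 7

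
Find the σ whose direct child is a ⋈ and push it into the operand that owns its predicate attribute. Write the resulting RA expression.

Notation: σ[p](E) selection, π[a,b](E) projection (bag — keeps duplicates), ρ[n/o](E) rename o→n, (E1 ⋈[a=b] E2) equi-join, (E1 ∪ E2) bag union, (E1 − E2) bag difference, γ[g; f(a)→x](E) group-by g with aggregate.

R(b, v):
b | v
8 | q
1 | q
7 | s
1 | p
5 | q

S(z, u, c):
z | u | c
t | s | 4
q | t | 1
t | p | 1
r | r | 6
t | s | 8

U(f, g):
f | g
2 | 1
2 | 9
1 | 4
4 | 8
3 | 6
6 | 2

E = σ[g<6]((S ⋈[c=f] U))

σ filters on g, owned by the right side.
E' = (S ⋈[c=f] σ[g<6](U))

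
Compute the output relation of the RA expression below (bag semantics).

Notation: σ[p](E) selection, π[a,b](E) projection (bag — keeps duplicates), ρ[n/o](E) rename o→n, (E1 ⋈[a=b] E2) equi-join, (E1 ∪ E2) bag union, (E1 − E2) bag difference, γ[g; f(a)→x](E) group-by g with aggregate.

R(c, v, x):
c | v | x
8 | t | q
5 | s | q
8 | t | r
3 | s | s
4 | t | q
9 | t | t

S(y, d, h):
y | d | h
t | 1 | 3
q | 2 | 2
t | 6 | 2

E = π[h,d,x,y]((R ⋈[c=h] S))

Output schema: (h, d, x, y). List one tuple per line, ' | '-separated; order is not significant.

Subexpression sizes:
  R → 6
  S → 3
  (R ⋈[c=h] S) → 1
  π[h,d,x,y]((R ⋈[c=h] S)) → 1

== RESULT ==
h | d | x | y
3 | 1 | s | t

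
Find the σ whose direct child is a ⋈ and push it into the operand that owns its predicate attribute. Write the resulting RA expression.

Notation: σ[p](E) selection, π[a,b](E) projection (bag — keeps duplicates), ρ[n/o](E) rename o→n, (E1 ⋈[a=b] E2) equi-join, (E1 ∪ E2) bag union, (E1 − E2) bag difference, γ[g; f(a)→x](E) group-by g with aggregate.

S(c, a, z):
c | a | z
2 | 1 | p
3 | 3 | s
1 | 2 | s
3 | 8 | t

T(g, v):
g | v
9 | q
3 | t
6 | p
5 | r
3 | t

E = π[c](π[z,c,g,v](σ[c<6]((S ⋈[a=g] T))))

σ filters on c, owned by the left side.
E' = π[c](π[z,c,g,v]((σ[c<6](S) ⋈[a=g] T)))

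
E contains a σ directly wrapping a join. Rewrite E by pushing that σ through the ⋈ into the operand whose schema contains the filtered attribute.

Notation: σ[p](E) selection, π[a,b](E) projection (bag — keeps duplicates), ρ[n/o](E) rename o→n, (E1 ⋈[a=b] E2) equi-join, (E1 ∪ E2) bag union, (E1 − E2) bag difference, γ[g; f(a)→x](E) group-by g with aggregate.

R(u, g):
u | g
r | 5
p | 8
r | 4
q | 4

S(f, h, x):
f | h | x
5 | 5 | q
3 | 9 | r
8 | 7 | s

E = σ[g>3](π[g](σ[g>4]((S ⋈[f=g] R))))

σ filters on g, owned by the right side.
E' = σ[g>3](π[g]((S ⋈[f=g] σ[g>4](R))))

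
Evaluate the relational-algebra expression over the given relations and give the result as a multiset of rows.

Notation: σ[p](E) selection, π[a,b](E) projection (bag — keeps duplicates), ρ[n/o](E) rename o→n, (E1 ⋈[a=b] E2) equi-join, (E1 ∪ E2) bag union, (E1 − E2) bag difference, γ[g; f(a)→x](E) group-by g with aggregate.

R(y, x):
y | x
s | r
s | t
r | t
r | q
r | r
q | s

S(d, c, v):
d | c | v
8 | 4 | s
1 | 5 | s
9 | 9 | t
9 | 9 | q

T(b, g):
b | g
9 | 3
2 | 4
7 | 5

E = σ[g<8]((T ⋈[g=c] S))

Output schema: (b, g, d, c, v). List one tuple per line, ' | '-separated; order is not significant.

Row counts bottom-up:
  T → 3
  S → 4
  (T ⋈[g=c] S) → 2
  σ[g<8]((T ⋈[g=c] S)) → 2

== RESULT ==
b | g | d | c | v
2 | 4 | 8 | 4 | s
7 | 5 | 1 | 5 | s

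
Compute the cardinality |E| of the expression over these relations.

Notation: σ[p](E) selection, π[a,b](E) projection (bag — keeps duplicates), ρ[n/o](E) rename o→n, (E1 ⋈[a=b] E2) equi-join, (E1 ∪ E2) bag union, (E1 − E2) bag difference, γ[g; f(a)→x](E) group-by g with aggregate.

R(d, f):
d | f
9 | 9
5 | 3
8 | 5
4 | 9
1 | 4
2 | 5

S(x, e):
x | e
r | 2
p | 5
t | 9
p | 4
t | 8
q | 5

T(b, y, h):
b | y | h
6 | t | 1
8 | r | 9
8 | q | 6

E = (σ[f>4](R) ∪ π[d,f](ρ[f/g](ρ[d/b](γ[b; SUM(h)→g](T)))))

Row counts bottom-up:
  R → 6
  σ[f>4](R) → 4
  T → 3
  γ[b; SUM(h)→g](T) → 2
  ρ[d/b](γ[b; SUM(h)→g](T)) → 2
  ρ[f/g](ρ[d/b](γ[b; SUM(h)→g](T))) → 2
  π[d,f](ρ[f/g](ρ[d/b](γ[b; SUM(h)→g](T)))) → 2
  (σ[f>4](R) ∪ π[d,f](ρ[f/g](ρ[d/b](γ[b; SUM(h)→g](T))))) → 6

|E| = 6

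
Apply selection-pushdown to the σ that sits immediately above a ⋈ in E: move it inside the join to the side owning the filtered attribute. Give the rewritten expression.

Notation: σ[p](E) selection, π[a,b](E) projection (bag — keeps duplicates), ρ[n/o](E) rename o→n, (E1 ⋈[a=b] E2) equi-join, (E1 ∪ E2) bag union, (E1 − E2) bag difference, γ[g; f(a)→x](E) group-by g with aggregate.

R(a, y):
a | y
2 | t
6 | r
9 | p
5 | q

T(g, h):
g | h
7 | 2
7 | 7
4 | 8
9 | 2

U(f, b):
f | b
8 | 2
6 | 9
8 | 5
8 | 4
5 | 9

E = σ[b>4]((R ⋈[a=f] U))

σ filters on b, owned by the right side.
E' = (R ⋈[a=f] σ[b>4](U))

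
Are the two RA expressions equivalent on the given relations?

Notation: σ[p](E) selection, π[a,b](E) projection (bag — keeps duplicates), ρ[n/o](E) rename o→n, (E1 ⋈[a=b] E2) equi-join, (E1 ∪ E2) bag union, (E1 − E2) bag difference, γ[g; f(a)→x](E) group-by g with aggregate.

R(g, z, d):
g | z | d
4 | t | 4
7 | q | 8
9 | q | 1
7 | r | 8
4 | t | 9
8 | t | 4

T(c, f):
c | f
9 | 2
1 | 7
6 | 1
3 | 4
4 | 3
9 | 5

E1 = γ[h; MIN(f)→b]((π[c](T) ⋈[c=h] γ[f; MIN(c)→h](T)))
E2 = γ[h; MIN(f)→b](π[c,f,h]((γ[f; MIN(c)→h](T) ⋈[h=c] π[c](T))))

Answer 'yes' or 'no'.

E1 stepwise |·|:
  T → 6
  π[c](T) → 6
  T → 6
  γ[f; MIN(c)→h](T) → 6
  (π[c](T) ⋈[c=h] γ[f; MIN(c)→h](T)) → 8
  γ[h; MIN(f)→b]((π[c](T) ⋈[c=h] γ[f; MIN(c)→h](T))) → 5
E2 stepwise |·|:
  T → 6
  γ[f; MIN(c)→h](T) → 6
  T → 6
  π[c](T) → 6
  (γ[f; MIN(c)→h](T) ⋈[h=c] π[c](T)) → 8
  π[c,f,h]((γ[f; MIN(c)→h](T) ⋈[h=c] π[c](T))) → 8
  γ[h; MIN(f)→b](π[c,f,h]((γ[f; MIN(c)→h](T) ⋈[h=c] π[c](T)))) → 5

E1 and E2 produce the same multiset:
h | b
1 | 7
3 | 4
4 | 3
6 | 1
9 | 2

yes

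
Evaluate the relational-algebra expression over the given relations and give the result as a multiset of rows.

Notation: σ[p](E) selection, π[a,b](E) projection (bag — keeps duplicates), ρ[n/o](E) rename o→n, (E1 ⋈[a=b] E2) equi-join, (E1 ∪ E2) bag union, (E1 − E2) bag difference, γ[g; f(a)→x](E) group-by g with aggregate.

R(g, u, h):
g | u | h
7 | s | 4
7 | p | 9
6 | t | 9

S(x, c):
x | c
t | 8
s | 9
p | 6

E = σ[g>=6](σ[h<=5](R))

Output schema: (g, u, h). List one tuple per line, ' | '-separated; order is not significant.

Subexpression sizes:
  R → 3
  σ[h<=5](R) → 1
  σ[g>=6](σ[h<=5](R)) → 1

== RESULT ==
g | u | h
7 | s | 4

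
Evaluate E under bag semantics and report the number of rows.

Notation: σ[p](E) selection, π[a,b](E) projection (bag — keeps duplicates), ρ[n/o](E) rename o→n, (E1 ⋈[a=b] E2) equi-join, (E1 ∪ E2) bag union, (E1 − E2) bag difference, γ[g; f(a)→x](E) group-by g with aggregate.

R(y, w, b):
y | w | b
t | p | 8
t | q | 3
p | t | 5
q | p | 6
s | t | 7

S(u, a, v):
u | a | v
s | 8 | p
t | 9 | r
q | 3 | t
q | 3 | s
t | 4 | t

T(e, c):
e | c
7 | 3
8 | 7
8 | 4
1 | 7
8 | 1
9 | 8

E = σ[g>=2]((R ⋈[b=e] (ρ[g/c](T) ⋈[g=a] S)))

Row counts bottom-up:
  R → 5
  T → 6
  ρ[g/c](T) → 6
  S → 5
  (ρ[g/c](T) ⋈[g=a] S) → 4
  (R ⋈[b=e] (ρ[g/c](T) ⋈[g=a] S)) → 3
  σ[g>=2]((R ⋈[b=e] (ρ[g/c](T) ⋈[g=a] S))) → 3

|E| = 3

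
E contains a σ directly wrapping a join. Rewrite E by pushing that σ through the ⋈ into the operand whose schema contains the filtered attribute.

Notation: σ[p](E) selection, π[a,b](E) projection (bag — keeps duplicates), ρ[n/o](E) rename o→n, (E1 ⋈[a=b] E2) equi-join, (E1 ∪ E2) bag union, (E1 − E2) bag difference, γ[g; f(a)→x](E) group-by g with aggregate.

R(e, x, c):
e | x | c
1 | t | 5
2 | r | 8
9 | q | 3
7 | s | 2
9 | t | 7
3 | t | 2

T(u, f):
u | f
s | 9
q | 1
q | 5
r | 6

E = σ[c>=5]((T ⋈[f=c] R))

σ filters on c, owned by the right side.
E' = (T ⋈[f=c] σ[c>=5](R))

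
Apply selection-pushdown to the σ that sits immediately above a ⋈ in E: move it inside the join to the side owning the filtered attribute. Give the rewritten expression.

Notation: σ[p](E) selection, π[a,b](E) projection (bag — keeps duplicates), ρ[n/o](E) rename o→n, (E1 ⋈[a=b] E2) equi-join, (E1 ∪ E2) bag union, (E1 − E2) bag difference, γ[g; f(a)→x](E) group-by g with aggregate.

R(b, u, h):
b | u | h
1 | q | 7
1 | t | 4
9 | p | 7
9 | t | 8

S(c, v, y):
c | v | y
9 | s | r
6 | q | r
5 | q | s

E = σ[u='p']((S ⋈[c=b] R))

σ filters on u, owned by the right side.
E' = (S ⋈[c=b] σ[u='p'](R))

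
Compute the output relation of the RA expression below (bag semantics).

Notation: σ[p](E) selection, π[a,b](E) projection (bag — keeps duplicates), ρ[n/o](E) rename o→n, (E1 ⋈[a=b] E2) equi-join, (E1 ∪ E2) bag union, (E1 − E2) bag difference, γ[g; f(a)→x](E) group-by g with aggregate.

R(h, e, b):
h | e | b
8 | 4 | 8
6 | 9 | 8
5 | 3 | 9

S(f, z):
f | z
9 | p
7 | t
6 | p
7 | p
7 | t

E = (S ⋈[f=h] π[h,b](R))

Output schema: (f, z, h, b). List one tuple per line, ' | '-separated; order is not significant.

Row counts bottom-up:
  S → 5
  R → 3
  π[h,b](R) → 3
  (S ⋈[f=h] π[h,b](R)) → 1

== RESULT ==
f | z | h | b
6 | p | 6 | 8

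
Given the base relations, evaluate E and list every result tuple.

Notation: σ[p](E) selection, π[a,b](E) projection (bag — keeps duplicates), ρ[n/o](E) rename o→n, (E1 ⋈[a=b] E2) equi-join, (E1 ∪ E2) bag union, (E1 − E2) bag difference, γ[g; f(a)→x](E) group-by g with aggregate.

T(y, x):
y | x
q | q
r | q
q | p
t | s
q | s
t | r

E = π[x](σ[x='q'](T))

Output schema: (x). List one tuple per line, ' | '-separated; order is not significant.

Subexpression sizes:
  T → 6
  σ[x='q'](T) → 2
  π[x](σ[x='q'](T)) → 2

== RESULT ==
x
q
q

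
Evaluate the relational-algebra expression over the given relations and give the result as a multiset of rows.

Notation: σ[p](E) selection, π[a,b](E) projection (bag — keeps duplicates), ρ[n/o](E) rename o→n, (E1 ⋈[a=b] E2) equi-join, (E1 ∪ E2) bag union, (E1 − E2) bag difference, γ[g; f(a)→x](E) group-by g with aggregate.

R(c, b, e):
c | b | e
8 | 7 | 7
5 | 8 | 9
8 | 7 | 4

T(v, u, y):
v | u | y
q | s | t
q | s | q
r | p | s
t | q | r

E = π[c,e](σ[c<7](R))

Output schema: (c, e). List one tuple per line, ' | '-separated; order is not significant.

Row counts bottom-up:
  R → 3
  σ[c<7](R) → 1
  π[c,e](σ[c<7](R)) → 1

== RESULT ==
c | e
5 | 9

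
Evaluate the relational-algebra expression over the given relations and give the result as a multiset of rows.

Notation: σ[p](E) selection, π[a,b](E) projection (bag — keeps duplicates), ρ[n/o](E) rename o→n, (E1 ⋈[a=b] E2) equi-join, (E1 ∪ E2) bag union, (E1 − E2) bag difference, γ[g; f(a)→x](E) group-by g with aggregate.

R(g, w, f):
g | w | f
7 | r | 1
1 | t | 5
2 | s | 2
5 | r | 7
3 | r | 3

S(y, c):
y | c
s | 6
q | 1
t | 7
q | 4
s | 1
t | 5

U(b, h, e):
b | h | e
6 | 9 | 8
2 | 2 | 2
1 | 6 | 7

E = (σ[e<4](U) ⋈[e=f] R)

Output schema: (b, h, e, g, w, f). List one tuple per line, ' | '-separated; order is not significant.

Per-node cardinality:
  U → 3
  σ[e<4](U) → 1
  R → 5
  (σ[e<4](U) ⋈[e=f] R) → 1

== RESULT ==
b | h | e | g | w | f
2 | 2 | 2 | 2 | s | 2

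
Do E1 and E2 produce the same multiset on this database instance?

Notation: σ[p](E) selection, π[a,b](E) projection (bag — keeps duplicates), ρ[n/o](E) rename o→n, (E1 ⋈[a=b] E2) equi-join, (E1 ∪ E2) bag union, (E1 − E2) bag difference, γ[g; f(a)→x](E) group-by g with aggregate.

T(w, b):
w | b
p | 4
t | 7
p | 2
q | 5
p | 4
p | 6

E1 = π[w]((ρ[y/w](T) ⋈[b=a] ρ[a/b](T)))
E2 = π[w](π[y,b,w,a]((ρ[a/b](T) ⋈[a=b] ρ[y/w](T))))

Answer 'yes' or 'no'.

E1 per-node cardinality:
  T → 6
  ρ[y/w](T) → 6
  T → 6
  ρ[a/b](T) → 6
  (ρ[y/w](T) ⋈[b=a] ρ[a/b](T)) → 8
  π[w]((ρ[y/w](T) ⋈[b=a] ρ[a/b](T))) → 8
E2 per-node cardinality:
  T → 6
  ρ[a/b](T) → 6
  T → 6
  ρ[y/w](T) → 6
  (ρ[a/b](T) ⋈[a=b] ρ[y/w](T)) → 8
  π[y,b,w,a]((ρ[a/b](T) ⋈[a=b] ρ[y/w](T))) → 8
  π[w](π[y,b,w,a]((ρ[a/b](T) ⋈[a=b] ρ[y/w](T)))) → 8

E1 and E2 produce the same multiset:
w
p
p
p
p
p
p
q
t

yes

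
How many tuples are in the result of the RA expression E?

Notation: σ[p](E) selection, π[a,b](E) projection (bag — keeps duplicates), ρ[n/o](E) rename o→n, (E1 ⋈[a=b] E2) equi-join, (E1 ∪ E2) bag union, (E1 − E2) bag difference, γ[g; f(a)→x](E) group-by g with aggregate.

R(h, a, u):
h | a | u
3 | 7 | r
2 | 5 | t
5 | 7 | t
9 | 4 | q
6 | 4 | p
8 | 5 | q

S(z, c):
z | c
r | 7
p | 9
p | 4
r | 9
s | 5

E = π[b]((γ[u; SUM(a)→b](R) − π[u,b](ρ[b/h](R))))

Per-node cardinality:
  R → 6
  γ[u; SUM(a)→b](R) → 4
  R → 6
  ρ[b/h](R) → 6
  π[u,b](ρ[b/h](R)) → 6
  (γ[u; SUM(a)→b](R) − π[u,b](ρ[b/h](R))) → 3
  π[b]((γ[u; SUM(a)→b](R) − π[u,b](ρ[b/h](R)))) → 3

|E| = 3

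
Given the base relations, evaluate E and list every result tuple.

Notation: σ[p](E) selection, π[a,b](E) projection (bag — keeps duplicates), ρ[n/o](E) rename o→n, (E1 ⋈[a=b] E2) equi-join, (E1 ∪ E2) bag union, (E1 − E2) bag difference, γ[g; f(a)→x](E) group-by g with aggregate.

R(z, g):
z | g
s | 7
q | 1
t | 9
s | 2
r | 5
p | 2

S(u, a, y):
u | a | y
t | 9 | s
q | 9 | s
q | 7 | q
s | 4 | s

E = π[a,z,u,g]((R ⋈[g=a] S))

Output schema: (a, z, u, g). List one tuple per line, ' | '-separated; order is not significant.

Stepwise |·|:
  R → 6
  S → 4
  (R ⋈[g=a] S) → 3
  π[a,z,u,g]((R ⋈[g=a] S)) → 3

== RESULT ==
a | z | u | g
7 | s | q | 7
9 | t | q | 9
9 | t | t | 9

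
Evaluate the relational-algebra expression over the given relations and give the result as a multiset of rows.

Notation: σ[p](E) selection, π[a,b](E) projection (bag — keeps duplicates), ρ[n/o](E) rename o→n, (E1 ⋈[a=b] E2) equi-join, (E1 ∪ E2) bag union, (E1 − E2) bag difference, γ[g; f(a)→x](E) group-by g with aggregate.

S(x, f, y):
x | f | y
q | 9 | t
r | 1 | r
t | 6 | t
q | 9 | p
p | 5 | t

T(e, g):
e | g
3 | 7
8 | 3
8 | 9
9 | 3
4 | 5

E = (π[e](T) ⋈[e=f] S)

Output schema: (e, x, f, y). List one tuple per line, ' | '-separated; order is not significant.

Per-node cardinality:
  T → 5
  π[e](T) → 5
  S → 5
  (π[e](T) ⋈[e=f] S) → 2

== RESULT ==
e | x | f | y
9 | q | 9 | p
9 | q | 9 | t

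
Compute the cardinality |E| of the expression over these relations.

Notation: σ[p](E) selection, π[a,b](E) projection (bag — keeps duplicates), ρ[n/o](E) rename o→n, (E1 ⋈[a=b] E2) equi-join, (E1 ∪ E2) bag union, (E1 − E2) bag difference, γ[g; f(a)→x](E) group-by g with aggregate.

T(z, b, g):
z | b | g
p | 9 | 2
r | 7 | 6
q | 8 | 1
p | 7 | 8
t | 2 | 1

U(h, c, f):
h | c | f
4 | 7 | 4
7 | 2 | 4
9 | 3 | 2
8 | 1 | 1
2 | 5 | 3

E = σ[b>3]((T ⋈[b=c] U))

Stepwise |·|:
  T → 5
  U → 5
  (T ⋈[b=c] U) → 3
  σ[b>3]((T ⋈[b=c] U)) → 2

|E| = 2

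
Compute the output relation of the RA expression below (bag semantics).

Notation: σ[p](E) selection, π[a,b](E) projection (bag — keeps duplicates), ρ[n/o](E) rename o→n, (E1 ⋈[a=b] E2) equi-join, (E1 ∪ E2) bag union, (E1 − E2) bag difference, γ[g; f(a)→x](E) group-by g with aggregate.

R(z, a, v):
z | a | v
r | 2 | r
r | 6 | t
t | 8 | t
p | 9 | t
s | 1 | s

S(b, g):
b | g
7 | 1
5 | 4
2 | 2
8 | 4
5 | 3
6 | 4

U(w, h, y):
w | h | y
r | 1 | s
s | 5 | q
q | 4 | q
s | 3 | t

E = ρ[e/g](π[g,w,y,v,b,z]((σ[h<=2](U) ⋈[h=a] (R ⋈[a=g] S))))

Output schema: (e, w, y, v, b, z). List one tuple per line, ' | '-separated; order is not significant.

Per-node cardinality:
  U → 4
  σ[h<=2](U) → 1
  R → 5
  S → 6
  (R ⋈[a=g] S) → 2
  (σ[h<=2](U) ⋈[h=a] (R ⋈[a=g] S)) → 1
  π[g,w,y,v,b,z]((σ[h<=2](U) ⋈[h=a] (R ⋈[a=g] S))) → 1
  ρ[e/g](π[g,w,y,v,b,z]((σ[h<=2](U) ⋈[h=a] (R ⋈[a=g] S)))) → 1

== RESULT ==
e | w | y | v | b | z
1 | r | s | s | 7 | s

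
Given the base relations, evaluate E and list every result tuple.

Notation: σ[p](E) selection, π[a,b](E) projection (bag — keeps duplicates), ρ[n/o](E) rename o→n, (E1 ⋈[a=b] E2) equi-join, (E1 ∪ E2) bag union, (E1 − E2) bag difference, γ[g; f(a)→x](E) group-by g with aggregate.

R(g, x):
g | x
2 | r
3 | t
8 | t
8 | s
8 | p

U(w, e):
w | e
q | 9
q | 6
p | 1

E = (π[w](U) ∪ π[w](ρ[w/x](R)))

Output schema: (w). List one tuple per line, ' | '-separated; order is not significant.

Subexpression sizes:
  U → 3
  π[w](U) → 3
  R → 5
  ρ[w/x](R) → 5
  π[w](ρ[w/x](R)) → 5
  (π[w](U) ∪ π[w](ρ[w/x](R))) → 8

== RESULT ==
w
p
p
q
q
r
s
t
t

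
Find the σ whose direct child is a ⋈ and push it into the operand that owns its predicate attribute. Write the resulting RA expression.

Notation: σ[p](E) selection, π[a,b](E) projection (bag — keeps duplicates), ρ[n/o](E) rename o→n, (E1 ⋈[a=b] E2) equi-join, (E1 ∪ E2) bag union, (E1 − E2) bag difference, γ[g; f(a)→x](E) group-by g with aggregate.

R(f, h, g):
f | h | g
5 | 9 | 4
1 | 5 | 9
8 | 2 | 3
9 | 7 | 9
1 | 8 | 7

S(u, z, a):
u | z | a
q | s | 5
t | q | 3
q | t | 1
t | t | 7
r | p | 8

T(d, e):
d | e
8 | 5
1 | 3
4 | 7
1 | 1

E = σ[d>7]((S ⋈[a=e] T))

σ filters on d, owned by the right side.
E' = (S ⋈[a=e] σ[d>7](T))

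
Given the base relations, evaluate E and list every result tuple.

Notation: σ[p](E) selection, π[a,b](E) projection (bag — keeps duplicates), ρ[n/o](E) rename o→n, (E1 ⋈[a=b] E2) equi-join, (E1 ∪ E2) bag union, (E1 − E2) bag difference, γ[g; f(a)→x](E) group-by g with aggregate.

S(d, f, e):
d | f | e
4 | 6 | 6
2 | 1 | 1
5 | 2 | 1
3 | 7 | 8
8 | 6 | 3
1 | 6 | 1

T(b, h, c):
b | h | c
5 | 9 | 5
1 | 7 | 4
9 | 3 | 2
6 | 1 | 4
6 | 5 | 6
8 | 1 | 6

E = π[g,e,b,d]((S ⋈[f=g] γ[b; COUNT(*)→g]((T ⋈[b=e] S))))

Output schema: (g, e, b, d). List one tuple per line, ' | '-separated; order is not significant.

Stepwise |·|:
  S → 6
  T → 6
  S → 6
  (T ⋈[b=e] S) → 6
  γ[b; COUNT(*)→g]((T ⋈[b=e] S)) → 3
  (S ⋈[f=g] γ[b; COUNT(*)→g]((T ⋈[b=e] S))) → 2
  π[g,e,b,d]((S ⋈[f=g] γ[b; COUNT(*)→g]((T ⋈[b=e] S)))) → 2

== RESULT ==
g | e | b | d
1 | 1 | 8 | 2
2 | 1 | 6 | 5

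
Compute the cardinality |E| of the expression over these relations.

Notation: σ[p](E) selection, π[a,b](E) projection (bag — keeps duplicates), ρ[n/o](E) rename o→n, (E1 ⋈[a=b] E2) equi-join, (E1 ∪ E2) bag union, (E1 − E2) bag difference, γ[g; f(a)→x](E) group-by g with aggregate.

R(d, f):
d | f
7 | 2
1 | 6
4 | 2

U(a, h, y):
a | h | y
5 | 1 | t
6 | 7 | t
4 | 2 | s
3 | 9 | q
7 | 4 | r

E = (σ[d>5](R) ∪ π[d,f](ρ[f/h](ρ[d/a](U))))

Row counts bottom-up:
  R → 3
  σ[d>5](R) → 1
  U → 5
  ρ[d/a](U) → 5
  ρ[f/h](ρ[d/a](U)) → 5
  π[d,f](ρ[f/h](ρ[d/a](U))) → 5
  (σ[d>5](R) ∪ π[d,f](ρ[f/h](ρ[d/a](U)))) → 6

|E| = 6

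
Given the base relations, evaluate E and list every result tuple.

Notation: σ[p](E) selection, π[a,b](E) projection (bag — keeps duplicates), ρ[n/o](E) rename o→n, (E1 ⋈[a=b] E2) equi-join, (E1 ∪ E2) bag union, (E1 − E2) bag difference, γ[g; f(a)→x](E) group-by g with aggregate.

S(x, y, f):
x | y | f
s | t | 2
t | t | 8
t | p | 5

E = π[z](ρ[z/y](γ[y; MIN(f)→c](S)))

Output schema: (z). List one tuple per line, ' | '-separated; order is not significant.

Stepwise |·|:
  S → 3
  γ[y; MIN(f)→c](S) → 2
  ρ[z/y](γ[y; MIN(f)→c](S)) → 2
  π[z](ρ[z/y](γ[y; MIN(f)→c](S))) → 2

== RESULT ==
z
p
t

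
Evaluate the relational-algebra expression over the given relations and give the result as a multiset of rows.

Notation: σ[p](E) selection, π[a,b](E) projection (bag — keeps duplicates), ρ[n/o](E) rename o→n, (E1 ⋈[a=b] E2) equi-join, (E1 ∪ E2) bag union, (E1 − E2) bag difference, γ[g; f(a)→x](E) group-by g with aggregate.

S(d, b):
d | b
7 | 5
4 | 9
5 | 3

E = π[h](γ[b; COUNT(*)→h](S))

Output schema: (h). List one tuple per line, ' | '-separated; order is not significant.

Subexpression sizes:
  S → 3
  γ[b; COUNT(*)→h](S) → 3
  π[h](γ[b; COUNT(*)→h](S)) → 3

== RESULT ==
h
1
1
1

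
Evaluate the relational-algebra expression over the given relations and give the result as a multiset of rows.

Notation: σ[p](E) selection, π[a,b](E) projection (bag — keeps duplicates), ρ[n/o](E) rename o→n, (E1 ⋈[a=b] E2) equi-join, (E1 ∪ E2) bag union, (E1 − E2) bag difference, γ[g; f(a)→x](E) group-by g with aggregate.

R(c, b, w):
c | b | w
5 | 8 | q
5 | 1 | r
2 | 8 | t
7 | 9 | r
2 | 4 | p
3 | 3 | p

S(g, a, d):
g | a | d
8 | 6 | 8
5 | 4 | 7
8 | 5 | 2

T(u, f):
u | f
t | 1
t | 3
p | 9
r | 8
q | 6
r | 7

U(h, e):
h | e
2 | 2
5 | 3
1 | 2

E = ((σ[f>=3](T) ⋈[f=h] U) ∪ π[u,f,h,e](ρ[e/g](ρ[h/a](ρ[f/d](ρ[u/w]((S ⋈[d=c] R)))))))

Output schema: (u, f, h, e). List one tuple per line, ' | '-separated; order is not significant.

Subexpression sizes:
  T → 6
  σ[f>=3](T) → 5
  U → 3
  (σ[f>=3](T) ⋈[f=h] U) → 0
  S → 3
  R → 6
  (S ⋈[d=c] R) → 3
  ρ[u/w]((S ⋈[d=c] R)) → 3
  ρ[f/d](ρ[u/w]((S ⋈[d=c] R))) → 3
  ρ[h/a](ρ[f/d](ρ[u/w]((S ⋈[d=c] R)))) → 3
  ρ[e/g](ρ[h/a](ρ[f/d](ρ[u/w]((S ⋈[d=c] R))))) → 3
  π[u,f,h,e](ρ[e/g](ρ[h/a](ρ[f/d](ρ[u/w]((S ⋈[d=c] R)))))) → 3
  ((σ[f>=3](T) ⋈[f=h] U) ∪ π[u,f,h,e](ρ[e/g](ρ[h/a](ρ[f/d](ρ[u/w]((S ⋈[d=c] R))))))) → 3

== RESULT ==
u | f | h | e
p | 2 | 5 | 8
r | 7 | 4 | 5
t | 2 | 5 | 8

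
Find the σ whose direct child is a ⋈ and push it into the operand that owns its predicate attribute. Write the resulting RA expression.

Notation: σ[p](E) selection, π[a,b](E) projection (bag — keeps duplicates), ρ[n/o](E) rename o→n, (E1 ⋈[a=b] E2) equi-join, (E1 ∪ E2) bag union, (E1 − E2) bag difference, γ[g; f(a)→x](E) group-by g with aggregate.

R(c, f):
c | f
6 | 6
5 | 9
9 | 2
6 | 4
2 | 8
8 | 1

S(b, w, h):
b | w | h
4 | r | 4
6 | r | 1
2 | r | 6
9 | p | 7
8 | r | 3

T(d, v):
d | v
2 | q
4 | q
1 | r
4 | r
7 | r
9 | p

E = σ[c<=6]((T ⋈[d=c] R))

σ filters on c, owned by the right side.
E' = (T ⋈[d=c] σ[c<=6](R))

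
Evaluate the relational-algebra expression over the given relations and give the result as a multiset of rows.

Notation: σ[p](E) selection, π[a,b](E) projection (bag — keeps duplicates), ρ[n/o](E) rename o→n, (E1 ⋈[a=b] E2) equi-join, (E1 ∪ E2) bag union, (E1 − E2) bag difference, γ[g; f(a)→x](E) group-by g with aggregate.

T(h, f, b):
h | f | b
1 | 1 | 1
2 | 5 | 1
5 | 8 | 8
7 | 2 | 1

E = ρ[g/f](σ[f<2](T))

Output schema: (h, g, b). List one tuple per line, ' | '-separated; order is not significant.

Subexpression sizes:
  T → 4
  σ[f<2](T) → 1
  ρ[g/f](σ[f<2](T)) → 1

== RESULT ==
h | g | b
1 | 1 | 1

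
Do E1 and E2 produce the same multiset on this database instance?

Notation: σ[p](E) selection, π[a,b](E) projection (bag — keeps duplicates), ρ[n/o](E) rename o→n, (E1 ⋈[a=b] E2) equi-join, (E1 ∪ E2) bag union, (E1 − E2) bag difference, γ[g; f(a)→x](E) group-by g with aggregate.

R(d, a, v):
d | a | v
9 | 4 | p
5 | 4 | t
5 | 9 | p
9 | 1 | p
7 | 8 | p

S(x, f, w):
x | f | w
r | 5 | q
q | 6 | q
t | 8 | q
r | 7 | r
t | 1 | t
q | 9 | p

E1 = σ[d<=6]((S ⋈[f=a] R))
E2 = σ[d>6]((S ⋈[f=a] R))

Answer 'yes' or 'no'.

E1 row counts bottom-up:
  S → 6
  R → 5
  (S ⋈[f=a] R) → 3
  σ[d<=6]((S ⋈[f=a] R)) → 1
E2 row counts bottom-up:
  S → 6
  R → 5
  (S ⋈[f=a] R) → 3
  σ[d>6]((S ⋈[f=a] R)) → 2

E1 result:
x | f | w | d | a | v
q | 9 | p | 5 | 9 | p
E2 result:
x | f | w | d | a | v
t | 1 | t | 9 | 1 | p
t | 8 | q | 7 | 8 | p
Witness: ('t', 1, 't', 9, 1, 'p') appears 0× in E1 but 1× in E2.

no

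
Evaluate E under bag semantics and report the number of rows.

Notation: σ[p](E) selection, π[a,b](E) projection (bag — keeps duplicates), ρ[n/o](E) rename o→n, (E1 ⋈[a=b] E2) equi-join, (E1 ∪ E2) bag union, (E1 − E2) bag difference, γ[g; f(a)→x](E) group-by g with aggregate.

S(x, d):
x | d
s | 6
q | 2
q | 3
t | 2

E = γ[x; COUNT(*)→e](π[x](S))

Subexpression sizes:
  S → 4
  π[x](S) → 4
  γ[x; COUNT(*)→e](π[x](S)) → 3

|E| = 3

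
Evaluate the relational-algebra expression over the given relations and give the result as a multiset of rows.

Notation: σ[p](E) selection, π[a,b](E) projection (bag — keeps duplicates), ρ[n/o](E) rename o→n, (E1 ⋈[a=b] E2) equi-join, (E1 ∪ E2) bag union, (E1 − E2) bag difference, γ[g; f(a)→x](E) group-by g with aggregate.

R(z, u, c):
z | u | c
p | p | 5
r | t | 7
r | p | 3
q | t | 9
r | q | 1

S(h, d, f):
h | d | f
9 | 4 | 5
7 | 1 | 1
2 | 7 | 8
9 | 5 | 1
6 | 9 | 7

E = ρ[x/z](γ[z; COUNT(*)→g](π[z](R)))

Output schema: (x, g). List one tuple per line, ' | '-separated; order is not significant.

Per-node cardinality:
  R → 5
  π[z](R) → 5
  γ[z; COUNT(*)→g](π[z](R)) → 3
  ρ[x/z](γ[z; COUNT(*)→g](π[z](R))) → 3

== RESULT ==
x | g
p | 1
q | 1
r | 3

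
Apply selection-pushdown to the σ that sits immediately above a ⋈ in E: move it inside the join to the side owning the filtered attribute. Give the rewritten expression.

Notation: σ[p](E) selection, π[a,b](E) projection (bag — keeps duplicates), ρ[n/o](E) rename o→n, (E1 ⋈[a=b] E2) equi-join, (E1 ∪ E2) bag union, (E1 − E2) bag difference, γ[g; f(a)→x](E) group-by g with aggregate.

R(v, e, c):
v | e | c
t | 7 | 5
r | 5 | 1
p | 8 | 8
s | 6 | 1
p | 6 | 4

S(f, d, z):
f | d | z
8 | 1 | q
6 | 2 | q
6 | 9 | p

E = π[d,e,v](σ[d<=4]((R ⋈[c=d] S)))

σ filters on d, owned by the right side.
E' = π[d,e,v]((R ⋈[c=d] σ[d<=4](S)))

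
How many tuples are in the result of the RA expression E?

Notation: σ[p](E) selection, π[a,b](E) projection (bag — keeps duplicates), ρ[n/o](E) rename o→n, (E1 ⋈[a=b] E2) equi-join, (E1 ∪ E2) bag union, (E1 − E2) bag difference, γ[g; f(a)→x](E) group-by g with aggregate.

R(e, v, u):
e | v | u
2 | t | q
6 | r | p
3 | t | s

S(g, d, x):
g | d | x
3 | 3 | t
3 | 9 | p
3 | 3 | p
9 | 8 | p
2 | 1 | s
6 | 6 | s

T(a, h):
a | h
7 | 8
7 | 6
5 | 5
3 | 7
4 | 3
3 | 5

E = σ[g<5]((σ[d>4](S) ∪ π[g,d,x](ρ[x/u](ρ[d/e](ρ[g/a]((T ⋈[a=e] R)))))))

Row counts bottom-up:
  S → 6
  σ[d>4](S) → 3
  T → 6
  R → 3
  (T ⋈[a=e] R) → 2
  ρ[g/a]((T ⋈[a=e] R)) → 2
  ρ[d/e](ρ[g/a]((T ⋈[a=e] R))) → 2
  ρ[x/u](ρ[d/e](ρ[g/a]((T ⋈[a=e] R)))) → 2
  π[g,d,x](ρ[x/u](ρ[d/e](ρ[g/a]((T ⋈[a=e] R))))) → 2
  (σ[d>4](S) ∪ π[g,d,x](ρ[x/u](ρ[d/e](ρ[g/a]((T ⋈[a=e] R)))))) → 5
  σ[g<5]((σ[d>4](S) ∪ π[g,d,x](ρ[x/u](ρ[d/e](ρ[g/a]((T ⋈[a=e] R))))))) → 3

|E| = 3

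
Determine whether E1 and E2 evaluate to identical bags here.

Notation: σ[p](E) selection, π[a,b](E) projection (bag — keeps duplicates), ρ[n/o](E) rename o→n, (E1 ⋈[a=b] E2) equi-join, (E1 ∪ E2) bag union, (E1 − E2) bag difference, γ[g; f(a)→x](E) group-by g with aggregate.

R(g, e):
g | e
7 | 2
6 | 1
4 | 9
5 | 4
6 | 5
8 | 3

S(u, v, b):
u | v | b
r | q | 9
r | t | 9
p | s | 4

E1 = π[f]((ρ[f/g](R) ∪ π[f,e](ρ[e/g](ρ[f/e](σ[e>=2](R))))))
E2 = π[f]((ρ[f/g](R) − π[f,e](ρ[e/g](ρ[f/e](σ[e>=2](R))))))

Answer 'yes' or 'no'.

E1 subexpression sizes:
  R → 6
  ρ[f/g](R) → 6
  R → 6
  σ[e>=2](R) → 5
  ρ[f/e](σ[e>=2](R)) → 5
  ρ[e/g](ρ[f/e](σ[e>=2](R))) → 5
  π[f,e](ρ[e/g](ρ[f/e](σ[e>=2](R)))) → 5
  (ρ[f/g](R) ∪ π[f,e](ρ[e/g](ρ[f/e](σ[e>=2](R))))) → 11
  π[f]((ρ[f/g](R) ∪ π[f,e](ρ[e/g](ρ[f/e](σ[e>=2](R)))))) → 11
E2 subexpression sizes:
  R → 6
  ρ[f/g](R) → 6
  R → 6
  σ[e>=2](R) → 5
  ρ[f/e](σ[e>=2](R)) → 5
  ρ[e/g](ρ[f/e](σ[e>=2](R))) → 5
  π[f,e](ρ[e/g](ρ[f/e](σ[e>=2](R)))) → 5
  (ρ[f/g](R) − π[f,e](ρ[e/g](ρ[f/e](σ[e>=2](R))))) → 6
  π[f]((ρ[f/g](R) − π[f,e](ρ[e/g](ρ[f/e](σ[e>=2](R)))))) → 6

E1 result:
f
2
3
4
4
5
5
6
6
7
8
9
E2 result:
f
4
5
6
6
7
8
Witness: (2,) appears 1× in E1 but 0× in E2.

no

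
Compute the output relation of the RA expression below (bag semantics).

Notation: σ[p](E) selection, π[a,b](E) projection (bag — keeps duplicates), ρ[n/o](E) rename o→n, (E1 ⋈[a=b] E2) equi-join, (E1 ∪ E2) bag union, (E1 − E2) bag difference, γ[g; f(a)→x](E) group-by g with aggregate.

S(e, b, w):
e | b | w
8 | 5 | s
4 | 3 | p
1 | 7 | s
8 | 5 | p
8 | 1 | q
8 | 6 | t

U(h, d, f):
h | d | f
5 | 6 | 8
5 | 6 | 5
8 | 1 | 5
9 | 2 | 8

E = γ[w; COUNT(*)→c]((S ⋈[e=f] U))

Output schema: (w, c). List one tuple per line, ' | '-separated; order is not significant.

Row counts bottom-up:
  S → 6
  U → 4
  (S ⋈[e=f] U) → 8
  γ[w; COUNT(*)→c]((S ⋈[e=f] U)) → 4

== RESULT ==
w | c
p | 2
q | 2
s | 2
t | 2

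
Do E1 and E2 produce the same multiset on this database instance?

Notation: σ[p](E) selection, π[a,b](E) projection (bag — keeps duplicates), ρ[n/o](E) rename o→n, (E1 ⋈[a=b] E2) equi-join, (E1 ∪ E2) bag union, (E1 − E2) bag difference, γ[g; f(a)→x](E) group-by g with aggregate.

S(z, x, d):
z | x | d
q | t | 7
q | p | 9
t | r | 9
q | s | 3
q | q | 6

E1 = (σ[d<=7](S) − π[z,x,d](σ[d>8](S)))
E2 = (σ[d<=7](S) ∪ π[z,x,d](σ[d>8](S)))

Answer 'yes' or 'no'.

E1 subexpression sizes:
  S → 5
  σ[d<=7](S) → 3
  S → 5
  σ[d>8](S) → 2
  π[z,x,d](σ[d>8](S)) → 2
  (σ[d<=7](S) − π[z,x,d](σ[d>8](S))) → 3
E2 subexpression sizes:
  S → 5
  σ[d<=7](S) → 3
  S → 5
  σ[d>8](S) → 2
  π[z,x,d](σ[d>8](S)) → 2
  (σ[d<=7](S) ∪ π[z,x,d](σ[d>8](S))) → 5

E1 result:
z | x | d
q | q | 6
q | s | 3
q | t | 7
E2 result:
z | x | d
q | p | 9
q | q | 6
q | s | 3
q | t | 7
t | r | 9
Witness: ('q', 'p', 9) appears 0× in E1 but 1× in E2.

no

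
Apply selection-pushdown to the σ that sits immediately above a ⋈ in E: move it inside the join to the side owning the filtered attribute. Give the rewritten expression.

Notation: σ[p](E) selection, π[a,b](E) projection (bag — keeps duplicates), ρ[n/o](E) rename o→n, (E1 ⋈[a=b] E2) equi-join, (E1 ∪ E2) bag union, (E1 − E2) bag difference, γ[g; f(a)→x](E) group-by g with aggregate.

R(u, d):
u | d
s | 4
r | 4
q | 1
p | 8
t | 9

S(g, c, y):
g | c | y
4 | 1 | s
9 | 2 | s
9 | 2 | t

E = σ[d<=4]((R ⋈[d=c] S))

σ filters on d, owned by the left side.
E' = (σ[d<=4](R) ⋈[d=c] S)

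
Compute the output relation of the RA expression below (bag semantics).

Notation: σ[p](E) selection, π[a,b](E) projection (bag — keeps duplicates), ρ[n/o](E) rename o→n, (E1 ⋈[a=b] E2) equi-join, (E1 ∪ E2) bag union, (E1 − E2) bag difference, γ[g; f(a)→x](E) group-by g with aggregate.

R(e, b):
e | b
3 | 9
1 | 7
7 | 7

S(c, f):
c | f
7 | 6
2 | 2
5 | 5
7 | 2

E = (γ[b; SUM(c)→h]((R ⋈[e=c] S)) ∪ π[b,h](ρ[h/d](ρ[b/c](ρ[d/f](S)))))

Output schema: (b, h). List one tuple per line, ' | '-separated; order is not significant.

Per-node cardinality:
  R → 3
  S → 4
  (R ⋈[e=c] S) → 2
  γ[b; SUM(c)→h]((R ⋈[e=c] S)) → 1
  S → 4
  ρ[d/f](S) → 4
  ρ[b/c](ρ[d/f](S)) → 4
  ρ[h/d](ρ[b/c](ρ[d/f](S))) → 4
  π[b,h](ρ[h/d](ρ[b/c](ρ[d/f](S)))) → 4
  (γ[b; SUM(c)→h]((R ⋈[e=c] S)) ∪ π[b,h](ρ[h/d](ρ[b/c](ρ[d/f](S))))) → 5

== RESULT ==
b | h
2 | 2
5 | 5
7 | 2
7 | 6
7 | 14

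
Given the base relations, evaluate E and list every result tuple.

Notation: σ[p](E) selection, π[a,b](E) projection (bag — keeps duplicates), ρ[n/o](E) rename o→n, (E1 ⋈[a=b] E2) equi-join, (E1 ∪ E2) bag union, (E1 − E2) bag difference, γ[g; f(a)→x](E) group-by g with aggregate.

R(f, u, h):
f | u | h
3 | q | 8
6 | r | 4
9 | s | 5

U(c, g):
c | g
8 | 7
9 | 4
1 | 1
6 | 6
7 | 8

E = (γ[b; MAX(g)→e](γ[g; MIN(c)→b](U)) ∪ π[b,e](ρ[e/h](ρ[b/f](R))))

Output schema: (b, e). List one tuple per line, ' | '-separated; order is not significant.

Row counts bottom-up:
  U → 5
  γ[g; MIN(c)→b](U) → 5
  γ[b; MAX(g)→e](γ[g; MIN(c)→b](U)) → 5
  R → 3
  ρ[b/f](R) → 3
  ρ[e/h](ρ[b/f](R)) → 3
  π[b,e](ρ[e/h](ρ[b/f](R))) → 3
  (γ[b; MAX(g)→e](γ[g; MIN(c)→b](U)) ∪ π[b,e](ρ[e/h](ρ[b/f](R)))) → 8

== RESULT ==
b | e
1 | 1
3 | 8
6 | 4
6 | 6
7 | 8
8 | 7
9 | 4
9 | 5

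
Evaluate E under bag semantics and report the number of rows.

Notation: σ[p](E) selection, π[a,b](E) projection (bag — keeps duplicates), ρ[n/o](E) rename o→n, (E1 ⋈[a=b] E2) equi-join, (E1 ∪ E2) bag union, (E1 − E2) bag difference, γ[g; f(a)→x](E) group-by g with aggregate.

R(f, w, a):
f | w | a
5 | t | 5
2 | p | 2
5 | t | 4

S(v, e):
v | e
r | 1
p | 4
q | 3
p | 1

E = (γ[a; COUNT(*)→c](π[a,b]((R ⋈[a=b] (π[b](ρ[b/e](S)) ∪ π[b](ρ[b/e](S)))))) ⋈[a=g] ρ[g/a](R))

Row counts bottom-up:
  R → 3
  S → 4
  ρ[b/e](S) → 4
  π[b](ρ[b/e](S)) → 4
  S → 4
  ρ[b/e](S) → 4
  π[b](ρ[b/e](S)) → 4
  (π[b](ρ[b/e](S)) ∪ π[b](ρ[b/e](S))) → 8
  (R ⋈[a=b] (π[b](ρ[b/e](S)) ∪ π[b](ρ[b/e](S)))) → 2
  π[a,b]((R ⋈[a=b] (π[b](ρ[b/e](S)) ∪ π[b](ρ[b/e](S))))) → 2
  γ[a; COUNT(*)→c](π[a,b]((R ⋈[a=b] (π[b](ρ[b/e](S)) ∪ π[b](ρ[b/e](S)))))) → 1
  R → 3
  ρ[g/a](R) → 3
  (γ[a; COUNT(*)→c](π[a,b]((R ⋈[a=b] (π[b](ρ[b/e](S)) ∪ π[b](ρ[b/e](S)))))) ⋈[a=g] ρ[g/a](R)) → 1

|E| = 1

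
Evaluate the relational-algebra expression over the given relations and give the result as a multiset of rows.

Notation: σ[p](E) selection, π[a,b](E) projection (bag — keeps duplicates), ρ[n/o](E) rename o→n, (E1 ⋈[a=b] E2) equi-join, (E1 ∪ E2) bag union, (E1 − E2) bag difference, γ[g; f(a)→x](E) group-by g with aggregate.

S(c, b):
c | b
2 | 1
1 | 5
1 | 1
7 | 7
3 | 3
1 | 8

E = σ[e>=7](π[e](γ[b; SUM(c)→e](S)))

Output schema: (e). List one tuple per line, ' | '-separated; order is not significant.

Subexpression sizes:
  S → 6
  γ[b; SUM(c)→e](S) → 5
  π[e](γ[b; SUM(c)→e](S)) → 5
  σ[e>=7](π[e](γ[b; SUM(c)→e](S))) → 1

== RESULT ==
e
7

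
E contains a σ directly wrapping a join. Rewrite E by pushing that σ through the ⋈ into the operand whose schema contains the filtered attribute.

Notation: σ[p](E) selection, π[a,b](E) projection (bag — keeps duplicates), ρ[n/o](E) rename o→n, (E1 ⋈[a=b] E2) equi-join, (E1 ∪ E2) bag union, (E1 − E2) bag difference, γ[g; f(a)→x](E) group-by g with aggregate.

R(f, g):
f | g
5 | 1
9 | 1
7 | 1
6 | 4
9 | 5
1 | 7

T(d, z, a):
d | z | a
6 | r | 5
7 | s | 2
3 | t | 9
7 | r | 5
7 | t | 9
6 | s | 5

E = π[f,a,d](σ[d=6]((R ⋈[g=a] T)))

σ filters on d, owned by the right side.
E' = π[f,a,d]((R ⋈[g=a] σ[d=6](T)))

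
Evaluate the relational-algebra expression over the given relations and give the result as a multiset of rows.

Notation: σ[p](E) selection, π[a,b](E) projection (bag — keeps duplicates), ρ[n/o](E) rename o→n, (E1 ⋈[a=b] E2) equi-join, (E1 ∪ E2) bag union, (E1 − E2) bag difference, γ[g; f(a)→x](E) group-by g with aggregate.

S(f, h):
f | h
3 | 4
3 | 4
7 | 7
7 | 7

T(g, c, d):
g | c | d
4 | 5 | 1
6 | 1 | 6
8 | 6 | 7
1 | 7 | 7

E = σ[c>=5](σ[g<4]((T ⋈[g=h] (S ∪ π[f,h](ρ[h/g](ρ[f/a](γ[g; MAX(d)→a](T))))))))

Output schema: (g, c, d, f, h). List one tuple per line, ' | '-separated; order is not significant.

Row counts bottom-up:
  T → 4
  S → 4
  T → 4
  γ[g; MAX(d)→a](T) → 4
  ρ[f/a](γ[g; MAX(d)→a](T)) → 4
  ρ[h/g](ρ[f/a](γ[g; MAX(d)→a](T))) → 4
  π[f,h](ρ[h/g](ρ[f/a](γ[g; MAX(d)→a](T)))) → 4
  (S ∪ π[f,h](ρ[h/g](ρ[f/a](γ[g; MAX(d)→a](T))))) → 8
  (T ⋈[g=h] (S ∪ π[f,h](ρ[h/g](ρ[f/a](γ[g; MAX(d)→a](T)))))) → 6
  σ[g<4]((T ⋈[g=h] (S ∪ π[f,h](ρ[h/g](ρ[f/a](γ[g; MAX(d)→a](T))))))) → 1
  σ[c>=5](σ[g<4]((T ⋈[g=h] (S ∪ π[f,h](ρ[h/g](ρ[f/a](γ[g; MAX(d)→a](T)))))))) → 1

== RESULT ==
g | c | d | f | h
1 | 7 | 7 | 7 | 1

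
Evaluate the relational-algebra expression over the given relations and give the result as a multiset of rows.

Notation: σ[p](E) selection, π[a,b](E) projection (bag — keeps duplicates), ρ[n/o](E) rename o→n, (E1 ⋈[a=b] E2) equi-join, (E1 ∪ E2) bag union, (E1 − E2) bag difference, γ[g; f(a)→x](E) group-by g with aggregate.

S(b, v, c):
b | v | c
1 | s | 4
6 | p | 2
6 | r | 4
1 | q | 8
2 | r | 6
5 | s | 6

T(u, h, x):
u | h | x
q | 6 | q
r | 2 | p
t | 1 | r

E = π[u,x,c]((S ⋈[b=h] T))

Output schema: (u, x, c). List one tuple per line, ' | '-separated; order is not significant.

Subexpression sizes:
  S → 6
  T → 3
  (S ⋈[b=h] T) → 5
  π[u,x,c]((S ⋈[b=h] T)) → 5

== RESULT ==
u | x | c
q | q | 2
q | q | 4
r | p | 6
t | r | 4
t | r | 8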